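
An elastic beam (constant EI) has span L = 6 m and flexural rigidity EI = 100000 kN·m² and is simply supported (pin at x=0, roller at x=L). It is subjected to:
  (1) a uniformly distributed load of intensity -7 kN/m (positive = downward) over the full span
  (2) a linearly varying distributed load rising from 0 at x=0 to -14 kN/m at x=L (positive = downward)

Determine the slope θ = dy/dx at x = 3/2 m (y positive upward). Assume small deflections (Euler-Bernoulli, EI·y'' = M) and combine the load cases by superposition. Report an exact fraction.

Load 1 — uniform load w=-7 kN/m over full span:
  θ_1 = -w(L³-6Lx²+4x³)/(24EI) = -(-7)·(6³-6·6·(3/2)²+4·(3/2)³)/(24·100000) = 693/1600000 rad
Load 2 — triangular load w₀=-14 kN/m (0→w₀ over full span):
  θ_2 = -w₀(7L⁴-30L²x²+15x⁴)/(360LEI) = -(-14)·(7·6⁴-30·6²·(3/2)²+15·(3/2)⁴)/(360·6·100000) = 27867/64000000 rad
Superposition: θ = Σ θ_i = 55587/64000000 rad ≈ 0.000869 rad

θ(3/2) = 55587/64000000 rad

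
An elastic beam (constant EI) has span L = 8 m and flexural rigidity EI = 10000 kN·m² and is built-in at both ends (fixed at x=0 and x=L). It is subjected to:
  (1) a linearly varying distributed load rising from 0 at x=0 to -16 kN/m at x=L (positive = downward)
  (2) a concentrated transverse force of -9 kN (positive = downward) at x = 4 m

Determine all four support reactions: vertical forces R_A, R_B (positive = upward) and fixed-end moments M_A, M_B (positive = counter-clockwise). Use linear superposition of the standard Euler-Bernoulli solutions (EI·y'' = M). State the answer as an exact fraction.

R_A = -237/10 kN, M_A = -647/15 kN·m, R_B = -493/10 kN, M_B = 301/5 kN·m

Load 1 — triangular load w₀=-16 kN/m (0→w₀ over full span):
  R_A = 3w₀L/20 = 3·(-16)·8/20 = -96/5 kN
  M_A = w₀L²/30 = (-16)·8²/30 = -512/15 kN·m
  R_B = 7w₀L/20 = 7·(-16)·8/20 = -224/5 kN
  M_B = -w₀L²/20 = -(-16)·8²/20 = 256/5 kN·m
Load 2 — point force P=-9 kN at a=4 m (b=L-a=4):
  R_A = Pb²(3a+b)/L³ = (-9)·4²·(3·4+4)/8³ = -9/2 kN
  M_A = Pab²/L² = (-9)·4·4²/8² = -9 kN·m
  R_B = Pa²(a+3b)/L³ = (-9)·4²·(4+3·4)/8³ = -9/2 kN
  M_B = -Pa²b/L² = -(-9)·4²·4/8² = 9 kN·m
Superposition: R_A = -237/10 kN, M_A = -647/15 kN·m, R_B = -493/10 kN, M_B = 301/5 kN·m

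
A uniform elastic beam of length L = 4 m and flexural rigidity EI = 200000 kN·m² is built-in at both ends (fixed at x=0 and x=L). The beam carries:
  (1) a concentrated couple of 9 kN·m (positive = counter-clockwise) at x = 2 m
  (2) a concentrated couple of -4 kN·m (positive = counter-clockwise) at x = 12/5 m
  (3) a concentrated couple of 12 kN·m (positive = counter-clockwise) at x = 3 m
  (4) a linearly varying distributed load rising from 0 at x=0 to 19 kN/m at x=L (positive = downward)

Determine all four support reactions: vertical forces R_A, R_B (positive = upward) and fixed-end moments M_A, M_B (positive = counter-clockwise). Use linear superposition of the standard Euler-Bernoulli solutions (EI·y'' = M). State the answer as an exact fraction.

R_A = 1671/100 kN, M_A = 1114/75 kN·m, R_B = 2129/100 kN, M_B = -392/25 kN·m

Load 1 — applied couple M₀=9 kN·m at a=2 m (b=L-a=2):
  R_A = 6M₀ab/L³ = 6·9·2·2/4³ = 27/8 kN
  M_A = M₀b(2a-b)/L² = 9·2·(2·2-2)/4² = 9/4 kN·m
  R_B = -6M₀ab/L³ = -6·9·2·2/4³ = -27/8 kN
  M_B = M₀a(2b-a)/L² = 9·2·(2·2-2)/4² = 9/4 kN·m
Load 2 — applied couple M₀=-4 kN·m at a=12/5 m (b=L-a=8/5):
  R_A = 6M₀ab/L³ = 6·(-4)·(12/5)·(8/5)/4³ = -36/25 kN
  M_A = M₀b(2a-b)/L² = (-4)·(8/5)·(2·(12/5)-(8/5))/4² = -32/25 kN·m
  R_B = -6M₀ab/L³ = -6·(-4)·(12/5)·(8/5)/4³ = 36/25 kN
  M_B = M₀a(2b-a)/L² = (-4)·(12/5)·(2·(8/5)-(12/5))/4² = -12/25 kN·m
Load 3 — applied couple M₀=12 kN·m at a=3 m (b=L-a=1):
  R_A = 6M₀ab/L³ = 6·12·3·1/4³ = 27/8 kN
  M_A = M₀b(2a-b)/L² = 12·1·(2·3-1)/4² = 15/4 kN·m
  R_B = -6M₀ab/L³ = -6·12·3·1/4³ = -27/8 kN
  M_B = M₀a(2b-a)/L² = 12·3·(2·1-3)/4² = -9/4 kN·m
Load 4 — triangular load w₀=19 kN/m (0→w₀ over full span):
  R_A = 3w₀L/20 = 3·19·4/20 = 57/5 kN
  M_A = w₀L²/30 = 19·4²/30 = 152/15 kN·m
  R_B = 7w₀L/20 = 7·19·4/20 = 133/5 kN
  M_B = -w₀L²/20 = -19·4²/20 = -76/5 kN·m
Superposition: R_A = 1671/100 kN, M_A = 1114/75 kN·m, R_B = 2129/100 kN, M_B = -392/25 kN·m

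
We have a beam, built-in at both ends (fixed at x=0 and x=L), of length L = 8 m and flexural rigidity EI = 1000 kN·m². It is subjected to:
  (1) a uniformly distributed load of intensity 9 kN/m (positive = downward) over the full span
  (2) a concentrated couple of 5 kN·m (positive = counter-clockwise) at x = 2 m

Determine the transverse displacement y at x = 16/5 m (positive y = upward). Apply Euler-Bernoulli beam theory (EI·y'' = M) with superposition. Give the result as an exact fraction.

y(16/5) = -26073/312500 m

Load 1 — uniform load w=9 kN/m over full span:
  y_1 = -wx²(L-x)²/(24EI) = -9·(16/5)²·(8-(16/5))²/(24·1000) = -6912/78125 m
Load 2 — applied couple M₀=5 kN·m at a=2 m (b=L-a=6):
  y_2 = (R_Ax³/6 - M_Ax²/2 - M₀(x-a)²/2)/EI  [x>a] with R_A=45/64, M_A=-15/16 = ((45/64)·(16/5)³/6 - (-15/16)·(16/5)²/2 - 5·((16/5)-2)²/2)/1000 = 63/12500 m
Superposition: y = Σ y_i = -26073/312500 m ≈ -0.083434 m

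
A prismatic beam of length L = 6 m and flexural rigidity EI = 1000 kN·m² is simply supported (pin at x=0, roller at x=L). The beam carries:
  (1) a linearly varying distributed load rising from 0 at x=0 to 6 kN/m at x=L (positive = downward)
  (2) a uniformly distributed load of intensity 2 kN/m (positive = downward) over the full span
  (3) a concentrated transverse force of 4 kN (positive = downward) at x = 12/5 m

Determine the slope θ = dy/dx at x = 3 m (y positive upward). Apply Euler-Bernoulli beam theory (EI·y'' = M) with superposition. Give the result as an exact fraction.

θ(3) = -711/1000000 rad

Load 1 — triangular load w₀=6 kN/m (0→w₀ over full span):
  θ_1 = -w₀(7L⁴-30L²x²+15x⁴)/(360LEI) = -6·(7·6⁴-30·6²·3²+15·3⁴)/(360·6·1000) = -63/40000 rad
Load 2 — uniform load w=2 kN/m over full span:
  θ_2 = -w(L³-6Lx²+4x³)/(24EI) = -2·(6³-6·6·3²+4·3³)/(24·1000) = 0 rad
Load 3 — point force P=4 kN at a=12/5 m (b=L-a=18/5):
  θ_3 = -Pa(2L²-6Lx+3x²+a²)/(6LEI)  [x>a] = -4·(12/5)·(2·6²-6·6·3+3·3²+(12/5)²)/(6·6·1000) = 27/31250 rad
Superposition: θ = Σ θ_i = -711/1000000 rad ≈ -0.000711 rad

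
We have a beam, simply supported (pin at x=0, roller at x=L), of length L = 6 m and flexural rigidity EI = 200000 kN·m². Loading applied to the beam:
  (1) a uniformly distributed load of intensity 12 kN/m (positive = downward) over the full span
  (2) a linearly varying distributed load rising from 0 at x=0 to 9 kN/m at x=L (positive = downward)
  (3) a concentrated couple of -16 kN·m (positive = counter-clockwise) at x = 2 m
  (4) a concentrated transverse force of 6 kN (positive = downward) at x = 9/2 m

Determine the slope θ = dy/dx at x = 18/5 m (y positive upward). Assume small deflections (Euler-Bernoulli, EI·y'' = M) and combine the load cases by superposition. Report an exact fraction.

θ(18/5) = 1387787/6000000000 rad

Load 1 — uniform load w=12 kN/m over full span:
  θ_1 = -w(L³-6Lx²+4x³)/(24EI) = -12·(6³-6·6·(18/5)²+4·(18/5)³)/(24·200000) = 999/6250000 rad
Load 2 — triangular load w₀=9 kN/m (0→w₀ over full span):
  θ_2 = -w₀(7L⁴-30L²x²+15x⁴)/(360LEI) = -9·(7·6⁴-30·6²·(18/5)²+15·(18/5)⁴)/(360·6·200000) = 783/15625000 rad
Load 3 — applied couple M₀=-16 kN·m at a=2 m (b=L-a=4):
  θ_3 = (M₀x²/(2L)-M₀(x-a)+C₁)/EI  [x>a] with C₁=M₀(3b²-L²)/(6L)=-16/3 = ((-16)·(18/5)²/(2·6)-(-16)·((18/5)-2)+(-16/3))/200000 = 7/468750 rad
Load 4 — point force P=6 kN at a=9/2 m (b=L-a=3/2):
  θ_4 = -Pb(L²-b²-3x²)/(6LEI)  [x≤a] = -6·(3/2)·(6²-(3/2)²-3·(18/5)²)/(6·6·200000) = 513/80000000 rad
Superposition: θ = Σ θ_i = 1387787/6000000000 rad ≈ 0.000231 rad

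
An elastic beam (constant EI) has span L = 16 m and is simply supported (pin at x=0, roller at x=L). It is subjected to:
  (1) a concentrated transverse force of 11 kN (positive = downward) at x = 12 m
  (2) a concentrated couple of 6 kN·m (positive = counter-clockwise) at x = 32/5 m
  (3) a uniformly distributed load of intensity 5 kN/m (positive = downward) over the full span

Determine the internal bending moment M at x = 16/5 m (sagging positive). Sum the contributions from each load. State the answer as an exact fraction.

M(16/5) = 562/5 kN·m

Load 1 — point force P=11 kN at a=12 m (b=L-a=4):
  M_1 = Pbx/L  [x≤a] = 11·4·(16/5)/16 = 44/5 kN·m
Load 2 — applied couple M₀=6 kN·m at a=32/5 m (b=L-a=48/5):
  M_2 = M₀x/L  [x≤a] = 6·(16/5)/16 = 6/5 kN·m
Load 3 — uniform load w=5 kN/m over full span:
  M_3 = wx(L-x)/2 = 5·(16/5)·(16-(16/5))/2 = 512/5 kN·m
Superposition: M = Σ M_i = 562/5 kN·m ≈ 112.400000 kN·m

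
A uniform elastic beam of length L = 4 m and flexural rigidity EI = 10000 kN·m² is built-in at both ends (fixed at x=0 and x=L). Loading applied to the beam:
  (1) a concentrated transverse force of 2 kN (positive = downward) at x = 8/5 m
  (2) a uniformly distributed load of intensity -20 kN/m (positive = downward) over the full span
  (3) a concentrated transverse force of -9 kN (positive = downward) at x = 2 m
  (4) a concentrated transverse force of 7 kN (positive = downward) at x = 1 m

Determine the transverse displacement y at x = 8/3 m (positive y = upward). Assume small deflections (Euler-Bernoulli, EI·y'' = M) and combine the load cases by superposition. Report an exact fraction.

Load 1 — point force P=2 kN at a=8/5 m (b=L-a=12/5):
  y_1 = -Pa²(L-x)²(3bL-(3b+a)(L-x))/(6L³EI)  [x>a] = -2·(8/5)²·(4-(8/3))²·(3·(12/5)·4-(3·(12/5)+(8/5))·(4-(8/3)))/(6·4³·10000) = -256/6328125 m
Load 2 — uniform load w=-20 kN/m over full span:
  y_2 = -wx²(L-x)²/(24EI) = -(-20)·(8/3)²·(4-(8/3))²/(24·10000) = 32/30375 m
Load 3 — point force P=-9 kN at a=2 m (b=L-a=2):
  y_3 = -Pa²(L-x)²(3bL-(3b+a)(L-x))/(6L³EI)  [x>a] = -(-9)·2²·(4-(8/3))²·(3·2·4-(3·2+2)·(4-(8/3)))/(6·4³·10000) = 1/4500 m
Load 4 — point force P=7 kN at a=1 m (b=L-a=3):
  y_4 = -Pa²(L-x)²(3bL-(3b+a)(L-x))/(6L³EI)  [x>a] = -7·1²·(4-(8/3))²·(3·3·4-(3·3+1)·(4-(8/3)))/(6·4³·10000) = -119/1620000 m
Superposition: y = Σ y_i = 705799/607500000 m ≈ 0.001162 m

y(8/3) = 705799/607500000 m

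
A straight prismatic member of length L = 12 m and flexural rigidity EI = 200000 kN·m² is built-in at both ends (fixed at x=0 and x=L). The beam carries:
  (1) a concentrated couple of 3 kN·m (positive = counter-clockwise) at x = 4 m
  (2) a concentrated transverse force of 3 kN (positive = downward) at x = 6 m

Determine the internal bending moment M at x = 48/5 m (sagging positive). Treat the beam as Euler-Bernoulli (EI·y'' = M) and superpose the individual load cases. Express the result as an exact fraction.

M(48/5) = -7/10 kN·m

Load 1 — applied couple M₀=3 kN·m at a=4 m (b=L-a=8):
  M_1 = R_Ax - M_A - M₀  [x>a] with R_A=1/3, M_A=0 = (1/3)·(48/5) - 0 - 3 = 1/5 kN·m
Load 2 — point force P=3 kN at a=6 m (b=L-a=6):
  M_2 = Pa²(a+3b)(L-x)/L³ - Pa²b/L²  [x>a] = 3·6²·(6+3·6)·(12-(48/5))/12³ - 3·6²·6/12² = -9/10 kN·m
Superposition: M = Σ M_i = -7/10 kN·m ≈ -0.700000 kN·m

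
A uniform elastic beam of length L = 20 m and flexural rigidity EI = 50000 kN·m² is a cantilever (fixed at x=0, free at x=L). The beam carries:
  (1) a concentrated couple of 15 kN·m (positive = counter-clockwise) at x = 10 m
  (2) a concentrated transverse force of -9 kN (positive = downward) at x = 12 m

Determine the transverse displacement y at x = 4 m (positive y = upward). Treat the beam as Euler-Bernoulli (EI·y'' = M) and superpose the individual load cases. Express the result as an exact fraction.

y(4) = 111/6250 m

Load 1 — applied couple M₀=15 kN·m at a=10 m (b=L-a=10):
  y_1 = M₀x²/(2EI)  [x≤a] = 15·4²/(2·50000) = 3/1250 m
Load 2 — point force P=-9 kN at a=12 m (b=L-a=8):
  y_2 = -Px²(3a-x)/(6EI)  [x≤a] = -(-9)·4²·(3·12-4)/(6·50000) = 48/3125 m
Superposition: y = Σ y_i = 111/6250 m ≈ 0.017760 m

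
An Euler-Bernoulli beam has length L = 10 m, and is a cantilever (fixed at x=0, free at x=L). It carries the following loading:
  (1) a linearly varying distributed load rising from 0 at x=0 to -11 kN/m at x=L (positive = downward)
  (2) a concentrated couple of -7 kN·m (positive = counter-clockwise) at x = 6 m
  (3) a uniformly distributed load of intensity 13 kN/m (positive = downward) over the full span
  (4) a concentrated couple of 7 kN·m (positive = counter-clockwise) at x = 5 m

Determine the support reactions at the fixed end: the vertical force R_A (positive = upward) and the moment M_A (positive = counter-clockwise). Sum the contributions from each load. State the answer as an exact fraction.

R_A = 75 kN, M_A = 850/3 kN·m

Load 1 — triangular load w₀=-11 kN/m (0→w₀ over full span):
  R_A = w₀L/2 = (-11)·10/2 = -55 kN
  M_A = w₀L²/3 = (-11)·10²/3 = -1100/3 kN·m
Load 2 — applied couple M₀=-7 kN·m at a=6 m (b=L-a=4):
  R_A = 0 kN
  M_A = -M₀ = -(-7) = 7 kN·m
Load 3 — uniform load w=13 kN/m over full span:
  R_A = wL = 13·10 = 130 kN
  M_A = wL²/2 = 13·10²/2 = 650 kN·m
Load 4 — applied couple M₀=7 kN·m at a=5 m (b=L-a=5):
  R_A = 0 kN
  M_A = -M₀ = -7 kN·m
Superposition: R_A = 75 kN, M_A = 850/3 kN·m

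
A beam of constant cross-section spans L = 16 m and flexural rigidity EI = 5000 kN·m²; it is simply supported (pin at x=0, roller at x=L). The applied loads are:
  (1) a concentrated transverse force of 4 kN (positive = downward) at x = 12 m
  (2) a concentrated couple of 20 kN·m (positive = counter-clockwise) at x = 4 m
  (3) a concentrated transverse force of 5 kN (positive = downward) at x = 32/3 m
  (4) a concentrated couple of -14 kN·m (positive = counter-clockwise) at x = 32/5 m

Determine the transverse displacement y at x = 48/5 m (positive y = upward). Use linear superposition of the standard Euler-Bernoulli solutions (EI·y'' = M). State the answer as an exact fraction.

y(48/5) = -38888/421875 m

Load 1 — point force P=4 kN at a=12 m (b=L-a=4):
  y_1 = -Pbx(L²-b²-x²)/(6LEI)  [x≤a] = -4·4·(48/5)·(16²-4²-(48/5)²)/(6·16·5000) = -3696/78125 m
Load 2 — applied couple M₀=20 kN·m at a=4 m (b=L-a=12):
  y_2 = (M₀x³/(6L)-M₀(x-a)²/2+C₁x)/EI  [x>a] with C₁=M₀(3b²-L²)/(6L)=110/3 = (20·(48/5)³/(6·16)-20·((48/5)-4)²/2+(110/3)·(48/5))/5000 = 696/15625 m
Load 3 — point force P=5 kN at a=32/3 m (b=L-a=16/3):
  y_3 = -Pbx(L²-b²-x²)/(6LEI)  [x≤a] = -5·(16/3)·(48/5)·(16²-(16/3)²-(48/5)²)/(6·16·5000) = -30464/421875 m
Load 4 — applied couple M₀=-14 kN·m at a=32/5 m (b=L-a=48/5):
  y_4 = (M₀x³/(6L)-M₀(x-a)²/2+C₁x)/EI  [x>a] with C₁=M₀(3b²-L²)/(6L)=-224/75 = ((-14)·(48/5)³/(6·16)-(-14)·((48/5)-(32/5))²/2+(-224/75)·(48/5))/5000 = -1344/78125 m
Superposition: y = Σ y_i = -38888/421875 m ≈ -0.092179 m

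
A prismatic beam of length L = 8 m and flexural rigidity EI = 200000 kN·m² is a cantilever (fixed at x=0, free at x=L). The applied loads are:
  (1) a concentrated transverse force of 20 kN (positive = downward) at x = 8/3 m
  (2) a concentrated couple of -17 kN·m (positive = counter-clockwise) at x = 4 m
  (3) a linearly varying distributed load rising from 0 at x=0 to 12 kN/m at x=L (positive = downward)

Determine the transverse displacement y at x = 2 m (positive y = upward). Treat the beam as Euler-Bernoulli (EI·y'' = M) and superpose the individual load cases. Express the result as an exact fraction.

y(2) = -703/250000 m

Load 1 — point force P=20 kN at a=8/3 m (b=L-a=16/3):
  y_1 = -Px²(3a-x)/(6EI)  [x≤a] = -20·2²·(3·(8/3)-2)/(6·200000) = -1/2500 m
Load 2 — applied couple M₀=-17 kN·m at a=4 m (b=L-a=4):
  y_2 = M₀x²/(2EI)  [x≤a] = (-17)·2²/(2·200000) = -17/100000 m
Load 3 — triangular load w₀=12 kN/m (0→w₀ over full span):
  y_3 = (w₀Lx³/12-w₀L²x²/6-w₀x⁵/(120L))/EI = (12·8·2³/12-12·8²·2²/6-12·2⁵/(120·8))/200000 = -1121/500000 m
Superposition: y = Σ y_i = -703/250000 m ≈ -0.002812 m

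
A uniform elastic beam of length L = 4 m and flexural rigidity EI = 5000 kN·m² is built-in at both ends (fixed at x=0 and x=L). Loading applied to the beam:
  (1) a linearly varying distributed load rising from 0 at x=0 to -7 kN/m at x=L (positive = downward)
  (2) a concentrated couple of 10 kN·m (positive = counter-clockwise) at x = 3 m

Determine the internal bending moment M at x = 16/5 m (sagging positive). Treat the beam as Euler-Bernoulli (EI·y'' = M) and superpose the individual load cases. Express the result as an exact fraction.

M(16/5) = -12823/3000 kN·m

Load 1 — triangular load w₀=-7 kN/m (0→w₀ over full span):
  M_1 = 3w₀Lx/20 - w₀L²/30 - w₀x³/(6L) = 3·(-7)·4·(16/5)/20 - (-7)·4²/30 - (-7)·(16/5)³/(6·4) = -56/375 kN·m
Load 2 — applied couple M₀=10 kN·m at a=3 m (b=L-a=1):
  M_2 = R_Ax - M_A - M₀  [x>a] with R_A=45/16, M_A=25/8 = (45/16)·(16/5) - (25/8) - 10 = -33/8 kN·m
Superposition: M = Σ M_i = -12823/3000 kN·m ≈ -4.274333 kN·m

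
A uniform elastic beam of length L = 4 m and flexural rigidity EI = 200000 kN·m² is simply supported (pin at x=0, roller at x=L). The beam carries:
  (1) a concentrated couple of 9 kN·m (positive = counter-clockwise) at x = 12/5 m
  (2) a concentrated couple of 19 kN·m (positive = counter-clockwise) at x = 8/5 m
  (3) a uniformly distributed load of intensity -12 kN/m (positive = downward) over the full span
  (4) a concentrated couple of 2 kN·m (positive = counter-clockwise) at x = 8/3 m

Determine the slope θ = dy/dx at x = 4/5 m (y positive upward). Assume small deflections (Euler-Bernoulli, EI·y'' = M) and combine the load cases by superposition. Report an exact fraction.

Load 1 — applied couple M₀=9 kN·m at a=12/5 m (b=L-a=8/5):
  θ_1 = (M₀x²/(2L)+C₁)/EI  [x≤a] with C₁=M₀(3b²-L²)/(6L)=-78/25 = (9·(4/5)²/(2·4)+(-78/25))/200000 = -3/250000 rad
Load 2 — applied couple M₀=19 kN·m at a=8/5 m (b=L-a=12/5):
  θ_2 = (M₀x²/(2L)+C₁)/EI  [x≤a] with C₁=M₀(3b²-L²)/(6L)=76/75 = (19·(4/5)²/(2·4)+(76/75))/200000 = 19/1500000 rad
Load 3 — uniform load w=-12 kN/m over full span:
  θ_3 = -w(L³-6Lx²+4x³)/(24EI) = -(-12)·(4³-6·4·(4/5)²+4·(4/5)³)/(24·200000) = 99/781250 rad
Load 4 — applied couple M₀=2 kN·m at a=8/3 m (b=L-a=4/3):
  θ_4 = (M₀x²/(2L)+C₁)/EI  [x≤a] with C₁=M₀(3b²-L²)/(6L)=-8/9 = (2·(4/5)²/(2·4)+(-8/9))/200000 = -41/11250000 rad
Superposition: θ = Σ θ_i = 13921/112500000 rad ≈ 0.000124 rad

θ(4/5) = 13921/112500000 rad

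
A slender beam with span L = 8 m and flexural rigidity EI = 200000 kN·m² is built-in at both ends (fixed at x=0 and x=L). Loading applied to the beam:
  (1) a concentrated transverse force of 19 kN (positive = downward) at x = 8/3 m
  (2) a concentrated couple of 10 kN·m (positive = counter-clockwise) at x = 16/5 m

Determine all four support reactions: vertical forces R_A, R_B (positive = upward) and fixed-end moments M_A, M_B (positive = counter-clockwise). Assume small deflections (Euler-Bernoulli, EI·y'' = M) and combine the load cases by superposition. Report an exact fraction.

R_A = 2143/135 kN, M_A = 3202/135 kN·m, R_B = 422/135 kN, M_B = -1088/135 kN·m

Load 1 — point force P=19 kN at a=8/3 m (b=L-a=16/3):
  R_A = Pb²(3a+b)/L³ = 19·(16/3)²·(3·(8/3)+(16/3))/8³ = 380/27 kN
  M_A = Pab²/L² = 19·(8/3)·(16/3)²/8² = 608/27 kN·m
  R_B = Pa²(a+3b)/L³ = 19·(8/3)²·((8/3)+3·(16/3))/8³ = 133/27 kN
  M_B = -Pa²b/L² = -19·(8/3)²·(16/3)/8² = -304/27 kN·m
Load 2 — applied couple M₀=10 kN·m at a=16/5 m (b=L-a=24/5):
  R_A = 6M₀ab/L³ = 6·10·(16/5)·(24/5)/8³ = 9/5 kN
  M_A = M₀b(2a-b)/L² = 10·(24/5)·(2·(16/5)-(24/5))/8² = 6/5 kN·m
  R_B = -6M₀ab/L³ = -6·10·(16/5)·(24/5)/8³ = -9/5 kN
  M_B = M₀a(2b-a)/L² = 10·(16/5)·(2·(24/5)-(16/5))/8² = 16/5 kN·m
Superposition: R_A = 2143/135 kN, M_A = 3202/135 kN·m, R_B = 422/135 kN, M_B = -1088/135 kN·m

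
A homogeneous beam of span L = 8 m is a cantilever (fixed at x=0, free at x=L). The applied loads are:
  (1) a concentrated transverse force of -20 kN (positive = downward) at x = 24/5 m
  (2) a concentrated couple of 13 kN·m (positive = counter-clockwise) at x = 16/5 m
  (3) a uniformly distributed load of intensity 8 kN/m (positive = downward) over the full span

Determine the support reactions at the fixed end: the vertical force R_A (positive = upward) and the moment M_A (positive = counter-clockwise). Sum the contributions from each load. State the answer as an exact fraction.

Load 1 — point force P=-20 kN at a=24/5 m (b=L-a=16/5):
  R_A = P = (-20) = -20 kN
  M_A = Pa = (-20)·(24/5) = -96 kN·m
Load 2 — applied couple M₀=13 kN·m at a=16/5 m (b=L-a=24/5):
  R_A = 0 kN
  M_A = -M₀ = -13 kN·m
Load 3 — uniform load w=8 kN/m over full span:
  R_A = wL = 8·8 = 64 kN
  M_A = wL²/2 = 8·8²/2 = 256 kN·m
Superposition: R_A = 44 kN, M_A = 147 kN·m

R_A = 44 kN, M_A = 147 kN·m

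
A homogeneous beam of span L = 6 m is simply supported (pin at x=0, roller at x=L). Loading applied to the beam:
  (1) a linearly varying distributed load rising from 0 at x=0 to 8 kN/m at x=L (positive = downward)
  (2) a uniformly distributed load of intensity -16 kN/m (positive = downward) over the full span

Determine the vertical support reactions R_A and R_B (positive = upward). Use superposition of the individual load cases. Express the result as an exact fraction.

R_A = -40 kN, R_B = -32 kN

Load 1 — triangular load w₀=8 kN/m (0→w₀ over full span):
  R_A = w₀L/6 = 8·6/6 = 8 kN
  R_B = w₀L/3 = 8·6/3 = 16 kN
Load 2 — uniform load w=-16 kN/m over full span:
  R_A = wL/2 = (-16)·6/2 = -48 kN
  R_B = wL/2 = (-16)·6/2 = -48 kN
Superposition: R_A = -40 kN, R_B = -32 kN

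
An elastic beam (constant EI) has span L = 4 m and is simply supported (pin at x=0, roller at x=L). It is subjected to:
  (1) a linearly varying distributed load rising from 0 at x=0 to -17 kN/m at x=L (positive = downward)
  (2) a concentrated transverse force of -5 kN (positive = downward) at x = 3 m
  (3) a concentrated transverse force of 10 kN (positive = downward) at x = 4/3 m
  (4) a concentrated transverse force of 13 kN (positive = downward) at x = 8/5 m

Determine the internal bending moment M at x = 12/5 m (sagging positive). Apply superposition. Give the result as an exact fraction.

M(12/5) = -2533/375 kN·m

Load 1 — triangular load w₀=-17 kN/m (0→w₀ over full span):
  M_1 = w₀Lx/6 - w₀x³/(6L) = (-17)·4·(12/5)/6 - (-17)·(12/5)³/(6·4) = -2176/125 kN·m
Load 2 — point force P=-5 kN at a=3 m (b=L-a=1):
  M_2 = Pbx/L  [x≤a] = (-5)·1·(12/5)/4 = -3 kN·m
Load 3 — point force P=10 kN at a=4/3 m (b=L-a=8/3):
  M_3 = Pa(L-x)/L  [x>a] = 10·(4/3)·(4-(12/5))/4 = 16/3 kN·m
Load 4 — point force P=13 kN at a=8/5 m (b=L-a=12/5):
  M_4 = Pa(L-x)/L  [x>a] = 13·(8/5)·(4-(12/5))/4 = 208/25 kN·m
Superposition: M = Σ M_i = -2533/375 kN·m ≈ -6.754667 kN·m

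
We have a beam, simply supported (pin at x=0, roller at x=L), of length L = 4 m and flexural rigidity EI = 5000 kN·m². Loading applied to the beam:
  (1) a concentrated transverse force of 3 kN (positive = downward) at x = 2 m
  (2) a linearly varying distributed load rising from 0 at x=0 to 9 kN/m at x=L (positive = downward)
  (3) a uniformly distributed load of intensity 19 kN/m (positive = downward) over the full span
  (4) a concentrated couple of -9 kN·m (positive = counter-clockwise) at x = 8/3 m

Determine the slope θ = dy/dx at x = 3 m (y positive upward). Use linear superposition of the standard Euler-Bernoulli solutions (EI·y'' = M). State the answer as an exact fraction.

Load 1 — point force P=3 kN at a=2 m (b=L-a=2):
  θ_1 = -Pa(2L²-6Lx+3x²+a²)/(6LEI)  [x>a] = -3·2·(2·4²-6·4·3+3·3²+2²)/(6·4·5000) = 9/20000 rad
Load 2 — triangular load w₀=9 kN/m (0→w₀ over full span):
  θ_2 = -w₀(7L⁴-30L²x²+15x⁴)/(360LEI) = -9·(7·4⁴-30·4²·3²+15·3⁴)/(360·4·5000) = 1313/800000 rad
Load 3 — uniform load w=19 kN/m over full span:
  θ_3 = -w(L³-6Lx²+4x³)/(24EI) = -19·(4³-6·4·3²+4·3³)/(24·5000) = 209/30000 rad
Load 4 — applied couple M₀=-9 kN·m at a=8/3 m (b=L-a=4/3):
  θ_4 = (M₀x²/(2L)-M₀(x-a)+C₁)/EI  [x>a] with C₁=M₀(3b²-L²)/(6L)=4 = ((-9)·3²/(2·4)-(-9)·(3-(8/3))+4)/5000 = -1/1600 rad
Superposition: θ = Σ θ_i = 20239/2400000 rad ≈ 0.008433 rad

θ(3) = 20239/2400000 rad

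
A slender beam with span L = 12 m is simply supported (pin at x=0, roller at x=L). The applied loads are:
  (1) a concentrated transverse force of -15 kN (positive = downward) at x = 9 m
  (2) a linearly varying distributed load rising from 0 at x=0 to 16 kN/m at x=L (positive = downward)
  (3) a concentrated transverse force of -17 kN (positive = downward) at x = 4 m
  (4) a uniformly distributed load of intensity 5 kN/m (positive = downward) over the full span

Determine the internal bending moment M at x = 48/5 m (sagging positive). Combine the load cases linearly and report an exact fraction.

Load 1 — point force P=-15 kN at a=9 m (b=L-a=3):
  M_1 = Pa(L-x)/L  [x>a] = (-15)·9·(12-(48/5))/12 = -27 kN·m
Load 2 — triangular load w₀=16 kN/m (0→w₀ over full span):
  M_2 = w₀Lx/6 - w₀x³/(6L) = 16·12·(48/5)/6 - 16·(48/5)³/(6·12) = 13824/125 kN·m
Load 3 — point force P=-17 kN at a=4 m (b=L-a=8):
  M_3 = Pa(L-x)/L  [x>a] = (-17)·4·(12-(48/5))/12 = -68/5 kN·m
Load 4 — uniform load w=5 kN/m over full span:
  M_4 = wx(L-x)/2 = 5·(48/5)·(12-(48/5))/2 = 288/5 kN·m
Superposition: M = Σ M_i = 15949/125 kN·m ≈ 127.592000 kN·m

M(48/5) = 15949/125 kN·m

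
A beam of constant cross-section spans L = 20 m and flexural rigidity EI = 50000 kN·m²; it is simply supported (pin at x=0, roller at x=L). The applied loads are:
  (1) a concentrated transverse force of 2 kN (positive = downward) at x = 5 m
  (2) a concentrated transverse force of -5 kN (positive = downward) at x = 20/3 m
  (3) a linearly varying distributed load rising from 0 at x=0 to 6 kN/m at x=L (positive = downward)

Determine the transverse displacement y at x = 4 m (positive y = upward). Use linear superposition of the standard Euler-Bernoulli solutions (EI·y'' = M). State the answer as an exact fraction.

y(4) = -6527159/101250000 m

Load 1 — point force P=2 kN at a=5 m (b=L-a=15):
  y_1 = -Pbx(L²-b²-x²)/(6LEI)  [x≤a] = -2·15·4·(20²-15²-4²)/(6·20·50000) = -159/50000 m
Load 2 — point force P=-5 kN at a=20/3 m (b=L-a=40/3):
  y_2 = -Pbx(L²-b²-x²)/(6LEI)  [x≤a] = -(-5)·(40/3)·4·(20²-(40/3)²-4²)/(6·20·50000) = 464/50625 m
Load 3 — triangular load w₀=6 kN/m (0→w₀ over full span):
  y_3 = -w₀x(7L⁴-10L²x²+3x⁴)/(360LEI) = -6·4·(7·20⁴-10·20²·4²+3·4⁴)/(360·20·50000) = -5504/78125 m
Superposition: y = Σ y_i = -6527159/101250000 m ≈ -0.064466 m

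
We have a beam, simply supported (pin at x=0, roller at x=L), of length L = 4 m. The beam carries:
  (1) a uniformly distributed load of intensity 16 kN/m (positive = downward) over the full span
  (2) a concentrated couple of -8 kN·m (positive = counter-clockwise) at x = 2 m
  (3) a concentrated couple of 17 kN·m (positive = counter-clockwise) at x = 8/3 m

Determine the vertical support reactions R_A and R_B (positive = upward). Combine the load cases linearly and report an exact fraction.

Load 1 — uniform load w=16 kN/m over full span:
  R_A = wL/2 = 16·4/2 = 32 kN
  R_B = wL/2 = 16·4/2 = 32 kN
Load 2 — applied couple M₀=-8 kN·m at a=2 m (b=L-a=2):
  R_A = M₀/L = (-8)/4 = -2 kN
  R_B = -M₀/L = -(-8)/4 = 2 kN
Load 3 — applied couple M₀=17 kN·m at a=8/3 m (b=L-a=4/3):
  R_A = M₀/L = 17/4 kN
  R_B = -M₀/L = -17/4 kN
Superposition: R_A = 137/4 kN, R_B = 119/4 kN

R_A = 137/4 kN, R_B = 119/4 kN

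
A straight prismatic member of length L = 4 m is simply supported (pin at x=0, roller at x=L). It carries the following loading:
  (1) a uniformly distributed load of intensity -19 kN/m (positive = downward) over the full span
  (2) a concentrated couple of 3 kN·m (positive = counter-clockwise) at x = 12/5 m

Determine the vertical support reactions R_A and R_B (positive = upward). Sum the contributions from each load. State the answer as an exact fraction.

Load 1 — uniform load w=-19 kN/m over full span:
  R_A = wL/2 = (-19)·4/2 = -38 kN
  R_B = wL/2 = (-19)·4/2 = -38 kN
Load 2 — applied couple M₀=3 kN·m at a=12/5 m (b=L-a=8/5):
  R_A = M₀/L = 3/4 kN
  R_B = -M₀/L = -3/4 kN
Superposition: R_A = -149/4 kN, R_B = -155/4 kN

R_A = -149/4 kN, R_B = -155/4 kN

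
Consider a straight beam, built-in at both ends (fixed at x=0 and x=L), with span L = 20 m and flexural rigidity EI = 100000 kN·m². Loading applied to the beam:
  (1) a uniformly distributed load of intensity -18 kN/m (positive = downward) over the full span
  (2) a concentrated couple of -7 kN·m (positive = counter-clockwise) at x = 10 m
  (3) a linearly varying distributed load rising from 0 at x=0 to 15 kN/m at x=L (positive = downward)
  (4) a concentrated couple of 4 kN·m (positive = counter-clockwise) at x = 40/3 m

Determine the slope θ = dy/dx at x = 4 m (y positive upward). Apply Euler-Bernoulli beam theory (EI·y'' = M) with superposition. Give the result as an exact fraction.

θ(4) = 1759/250000 rad

Load 1 — uniform load w=-18 kN/m over full span:
  θ_1 = -wx(L-x)(L-2x)/(12EI) = -(-18)·4·(20-4)·(20-2·4)/(12·100000) = 36/3125 rad
Load 2 — applied couple M₀=-7 kN·m at a=10 m (b=L-a=10):
  θ_2 = (R_Ax²/2 - M_Ax)/EI  [x≤a] with R_A=-21/40, M_A=-7/4 = ((-21/40)·4²/2 - (-7/4)·4)/100000 = 7/250000 rad
Load 3 — triangular load w₀=15 kN/m (0→w₀ over full span):
  θ_3 = -w₀(2x(L-x)(L-2x)(x+2L)+x²(L-x)²)/(120LEI) = -15·(2·4·(20-4)·(20-2·4)·(4+2·20)+4²·(20-4)²)/(120·20·100000) = -14/3125 rad
Load 4 — applied couple M₀=4 kN·m at a=40/3 m (b=L-a=20/3):
  θ_4 = (R_Ax²/2 - M_Ax)/EI  [x≤a] with R_A=4/15, M_A=4/3 = ((4/15)·4²/2 - (4/3)·4)/100000 = -1/31250 rad
Superposition: θ = Σ θ_i = 1759/250000 rad ≈ 0.007036 rad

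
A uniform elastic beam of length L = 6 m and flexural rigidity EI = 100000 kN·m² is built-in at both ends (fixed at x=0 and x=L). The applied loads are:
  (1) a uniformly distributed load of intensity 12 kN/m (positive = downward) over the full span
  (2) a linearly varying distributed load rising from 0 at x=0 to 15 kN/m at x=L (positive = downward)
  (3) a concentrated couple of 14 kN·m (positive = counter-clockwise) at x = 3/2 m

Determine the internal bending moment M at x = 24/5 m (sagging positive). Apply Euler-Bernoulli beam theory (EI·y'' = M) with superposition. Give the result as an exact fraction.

M(24/5) = 101/200 kN·m

Load 1 — uniform load w=12 kN/m over full span:
  M_1 = wLx/2 - wL²/12 - wx²/2 = 12·6·(24/5)/2 - 12·6²/12 - 12·(24/5)²/2 = -36/25 kN·m
Load 2 — triangular load w₀=15 kN/m (0→w₀ over full span):
  M_2 = 3w₀Lx/20 - w₀L²/30 - w₀x³/(6L) = 3·15·6·(24/5)/20 - 15·6²/30 - 15·(24/5)³/(6·6) = 18/25 kN·m
Load 3 — applied couple M₀=14 kN·m at a=3/2 m (b=L-a=9/2):
  M_3 = R_Ax - M_A - M₀  [x>a] with R_A=21/8, M_A=-21/8 = (21/8)·(24/5) - (-21/8) - 14 = 49/40 kN·m
Superposition: M = Σ M_i = 101/200 kN·m ≈ 0.505000 kN·m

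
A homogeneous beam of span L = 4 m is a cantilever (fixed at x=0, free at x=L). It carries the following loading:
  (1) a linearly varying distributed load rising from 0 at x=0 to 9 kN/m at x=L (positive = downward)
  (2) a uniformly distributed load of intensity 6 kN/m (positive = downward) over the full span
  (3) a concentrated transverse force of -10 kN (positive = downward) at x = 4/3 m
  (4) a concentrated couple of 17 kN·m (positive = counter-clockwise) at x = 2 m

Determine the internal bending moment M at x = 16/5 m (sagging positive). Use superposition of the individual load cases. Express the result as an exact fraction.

M(16/5) = -576/125 kN·m

Load 1 — triangular load w₀=9 kN/m (0→w₀ over full span):
  M_1 = w₀Lx/2 - w₀L²/3 - w₀x³/(6L) = 9·4·(16/5)/2 - 9·4²/3 - 9·(16/5)³/(6·4) = -336/125 kN·m
Load 2 — uniform load w=6 kN/m over full span:
  M_2 = -w(L-x)²/2 = -6·(4-(16/5))²/2 = -48/25 kN·m
Load 3 — point force P=-10 kN at a=4/3 m (b=L-a=8/3):
  M_3 = 0  [x>a] = 0 kN·m
Load 4 — applied couple M₀=17 kN·m at a=2 m (b=L-a=2):
  M_4 = 0  [x>a] = 0 kN·m
Superposition: M = Σ M_i = -576/125 kN·m ≈ -4.608000 kN·m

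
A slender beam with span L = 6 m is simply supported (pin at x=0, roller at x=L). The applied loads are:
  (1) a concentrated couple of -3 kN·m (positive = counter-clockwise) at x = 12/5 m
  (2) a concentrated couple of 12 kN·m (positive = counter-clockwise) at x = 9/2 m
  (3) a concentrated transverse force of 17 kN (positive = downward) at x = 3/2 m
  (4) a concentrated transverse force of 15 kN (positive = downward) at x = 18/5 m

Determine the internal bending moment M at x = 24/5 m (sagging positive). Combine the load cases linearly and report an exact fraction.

M(24/5) = 141/10 kN·m

Load 1 — applied couple M₀=-3 kN·m at a=12/5 m (b=L-a=18/5):
  M_1 = M₀x/L - M₀  [x>a] = (-3)·(24/5)/6 - (-3) = 3/5 kN·m
Load 2 — applied couple M₀=12 kN·m at a=9/2 m (b=L-a=3/2):
  M_2 = M₀x/L - M₀  [x>a] = 12·(24/5)/6 - 12 = -12/5 kN·m
Load 3 — point force P=17 kN at a=3/2 m (b=L-a=9/2):
  M_3 = Pa(L-x)/L  [x>a] = 17·(3/2)·(6-(24/5))/6 = 51/10 kN·m
Load 4 — point force P=15 kN at a=18/5 m (b=L-a=12/5):
  M_4 = Pa(L-x)/L  [x>a] = 15·(18/5)·(6-(24/5))/6 = 54/5 kN·m
Superposition: M = Σ M_i = 141/10 kN·m ≈ 14.100000 kN·m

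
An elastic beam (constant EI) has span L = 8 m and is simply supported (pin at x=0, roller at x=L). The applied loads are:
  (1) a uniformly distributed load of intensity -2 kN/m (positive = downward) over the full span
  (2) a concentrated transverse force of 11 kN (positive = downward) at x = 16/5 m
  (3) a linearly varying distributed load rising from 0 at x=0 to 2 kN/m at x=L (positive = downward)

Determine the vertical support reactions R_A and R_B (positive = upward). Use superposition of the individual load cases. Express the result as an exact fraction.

R_A = 19/15 kN, R_B = 26/15 kN

Load 1 — uniform load w=-2 kN/m over full span:
  R_A = wL/2 = (-2)·8/2 = -8 kN
  R_B = wL/2 = (-2)·8/2 = -8 kN
Load 2 — point force P=11 kN at a=16/5 m (b=L-a=24/5):
  R_A = Pb/L = 11·(24/5)/8 = 33/5 kN
  R_B = Pa/L = 11·(16/5)/8 = 22/5 kN
Load 3 — triangular load w₀=2 kN/m (0→w₀ over full span):
  R_A = w₀L/6 = 2·8/6 = 8/3 kN
  R_B = w₀L/3 = 2·8/3 = 16/3 kN
Superposition: R_A = 19/15 kN, R_B = 26/15 kN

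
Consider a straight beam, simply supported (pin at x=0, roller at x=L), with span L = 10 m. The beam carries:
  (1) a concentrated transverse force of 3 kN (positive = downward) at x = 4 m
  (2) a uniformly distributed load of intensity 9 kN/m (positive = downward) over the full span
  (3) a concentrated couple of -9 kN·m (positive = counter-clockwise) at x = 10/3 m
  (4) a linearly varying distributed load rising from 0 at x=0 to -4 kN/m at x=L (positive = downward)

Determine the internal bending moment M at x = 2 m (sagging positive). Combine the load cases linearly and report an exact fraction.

Load 1 — point force P=3 kN at a=4 m (b=L-a=6):
  M_1 = Pbx/L  [x≤a] = 3·6·2/10 = 18/5 kN·m
Load 2 — uniform load w=9 kN/m over full span:
  M_2 = wx(L-x)/2 = 9·2·(10-2)/2 = 72 kN·m
Load 3 — applied couple M₀=-9 kN·m at a=10/3 m (b=L-a=20/3):
  M_3 = M₀x/L  [x≤a] = (-9)·2/10 = -9/5 kN·m
Load 4 — triangular load w₀=-4 kN/m (0→w₀ over full span):
  M_4 = w₀Lx/6 - w₀x³/(6L) = (-4)·10·2/6 - (-4)·2³/(6·10) = -64/5 kN·m
Superposition: M = Σ M_i = 61 kN·m ≈ 61.000000 kN·m

M(2) = 61 kN·m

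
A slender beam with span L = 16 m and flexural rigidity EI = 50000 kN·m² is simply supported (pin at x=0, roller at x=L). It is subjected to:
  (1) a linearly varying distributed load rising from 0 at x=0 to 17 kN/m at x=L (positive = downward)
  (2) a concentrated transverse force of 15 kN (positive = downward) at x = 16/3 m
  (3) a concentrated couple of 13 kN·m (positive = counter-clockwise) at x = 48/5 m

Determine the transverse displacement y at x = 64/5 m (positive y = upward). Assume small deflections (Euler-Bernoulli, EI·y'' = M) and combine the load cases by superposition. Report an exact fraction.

y(64/5) = -135015064/1318359375 m

Load 1 — triangular load w₀=17 kN/m (0→w₀ over full span):
  y_1 = -w₀x(7L⁴-10L²x²+3x⁴)/(360LEI) = -17·(64/5)·(7·16⁴-10·16²·(64/5)²+3·(64/5)⁴)/(360·16·50000) = -4421632/48828125 m
Load 2 — point force P=15 kN at a=16/3 m (b=L-a=32/3):
  y_2 = -Pa(L-x)(2Lx-a²-x²)/(6LEI)  [x>a] = -15·(16/3)·(16-(64/5))·(2·16·(64/5)-(16/3)²-(64/5)²)/(6·16·50000) = -24448/2109375 m
Load 3 — applied couple M₀=13 kN·m at a=48/5 m (b=L-a=32/5):
  y_3 = (M₀x³/(6L)-M₀(x-a)²/2+C₁x)/EI  [x>a] with C₁=M₀(3b²-L²)/(6L)=-1352/75 = (13·(64/5)³/(6·16)-13·((64/5)-(48/5))²/2+(-1352/75)·(64/5))/50000 = -104/390625 m
Superposition: y = Σ y_i = -135015064/1318359375 m ≈ -0.102411 m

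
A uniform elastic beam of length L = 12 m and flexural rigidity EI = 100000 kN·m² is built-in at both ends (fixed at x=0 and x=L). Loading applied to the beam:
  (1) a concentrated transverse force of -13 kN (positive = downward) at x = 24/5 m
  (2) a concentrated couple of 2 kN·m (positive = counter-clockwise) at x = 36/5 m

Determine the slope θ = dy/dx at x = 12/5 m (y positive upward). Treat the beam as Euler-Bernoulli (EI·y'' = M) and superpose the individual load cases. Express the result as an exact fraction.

Load 1 — point force P=-13 kN at a=24/5 m (b=L-a=36/5):
  θ_1 = -Pb²x(2aL-(3a+b)x)/(2L³EI)  [x≤a] = -(-13)·(36/5)²·(12/5)·(2·(24/5)·12-(3·(24/5)+(36/5))·(12/5))/(2·12³·100000) = 11583/39062500 rad
Load 2 — applied couple M₀=2 kN·m at a=36/5 m (b=L-a=24/5):
  θ_2 = (R_Ax²/2 - M_Ax)/EI  [x≤a] with R_A=6/25, M_A=16/25 = ((6/25)·(12/5)²/2 - (16/25)·(12/5))/100000 = -33/3906250 rad
Superposition: θ = Σ θ_i = 11253/39062500 rad ≈ 0.000288 rad

θ(12/5) = 11253/39062500 rad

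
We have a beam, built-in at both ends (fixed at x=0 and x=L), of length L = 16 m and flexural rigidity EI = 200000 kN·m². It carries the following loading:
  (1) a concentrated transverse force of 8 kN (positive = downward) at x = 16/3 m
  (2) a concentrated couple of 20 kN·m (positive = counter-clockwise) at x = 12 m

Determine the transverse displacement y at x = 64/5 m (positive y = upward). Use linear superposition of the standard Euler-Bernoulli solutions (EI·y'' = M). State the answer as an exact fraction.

Load 1 — point force P=8 kN at a=16/3 m (b=L-a=32/3):
  y_1 = -Pa²(L-x)²(3bL-(3b+a)(L-x))/(6L³EI)  [x>a] = -8·(16/3)²·(16-(64/5))²·(3·(32/3)·16-(3·(32/3)+(16/3))·(16-(64/5)))/(6·16³·200000) = -5888/31640625 m
Load 2 — applied couple M₀=20 kN·m at a=12 m (b=L-a=4):
  y_2 = (R_Ax³/6 - M_Ax²/2 - M₀(x-a)²/2)/EI  [x>a] with R_A=45/32, M_A=25/4 = ((45/32)·(64/5)³/6 - (25/4)·(64/5)²/2 - 20·((64/5)-12)²/2)/200000 = -21/156250 m
Superposition: y = Σ y_i = -20281/63281250 m ≈ -0.000320 m

y(64/5) = -20281/63281250 m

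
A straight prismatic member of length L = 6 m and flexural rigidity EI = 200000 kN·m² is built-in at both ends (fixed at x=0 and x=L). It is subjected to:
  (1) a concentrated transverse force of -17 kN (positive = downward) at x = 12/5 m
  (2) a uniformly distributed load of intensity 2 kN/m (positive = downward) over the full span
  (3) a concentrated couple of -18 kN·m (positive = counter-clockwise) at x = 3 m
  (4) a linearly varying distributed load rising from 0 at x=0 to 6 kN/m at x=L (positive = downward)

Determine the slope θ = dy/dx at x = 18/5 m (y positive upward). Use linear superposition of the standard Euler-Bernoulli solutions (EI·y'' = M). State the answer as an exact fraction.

Load 1 — point force P=-17 kN at a=12/5 m (b=L-a=18/5):
  θ_1 = Pa²(L-x)(2bL-(3b+a)(L-x))/(2L³EI)  [x>a] = (-17)·(12/5)²·(6-(18/5))·(2·(18/5)·6-(3·(18/5)+(12/5))·(6-(18/5)))/(2·6³·200000) = -306/9765625 rad
Load 2 — uniform load w=2 kN/m over full span:
  θ_2 = -wx(L-x)(L-2x)/(12EI) = -2·(18/5)·(6-(18/5))·(6-2·(18/5))/(12·200000) = 27/3125000 rad
Load 3 — applied couple M₀=-18 kN·m at a=3 m (b=L-a=3):
  θ_3 = (R_Ax²/2 - M_Ax - M₀(x-a))/EI  [x>a] with R_A=-9/2, M_A=-9/2 = ((-9/2)·(18/5)²/2 - (-9/2)·(18/5) - (-18)·((18/5)-3))/200000 = -27/2500000 rad
Load 4 — triangular load w₀=6 kN/m (0→w₀ over full span):
  θ_4 = -w₀(2x(L-x)(L-2x)(x+2L)+x²(L-x)²)/(120LEI) = -6·(2·(18/5)·(6-(18/5))·(6-2·(18/5))·((18/5)+2·6)+(18/5)²·(6-(18/5))²)/(120·6·200000) = 81/7812500 rad
Superposition: θ = Σ θ_i = -7227/312500000 rad ≈ -0.000023 rad

θ(18/5) = -7227/312500000 rad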